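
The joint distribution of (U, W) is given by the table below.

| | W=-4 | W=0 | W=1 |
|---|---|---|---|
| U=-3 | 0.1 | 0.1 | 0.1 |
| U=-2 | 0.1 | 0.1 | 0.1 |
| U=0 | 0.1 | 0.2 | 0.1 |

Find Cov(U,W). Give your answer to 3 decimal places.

0.150

E[U] = -1.5,  E[W] = -0.9
E[UW] = 1.5
Cov(U,W) = E[UW] − E[U]E[W] = 1.5 − (-1.5)(-0.9) = 0.15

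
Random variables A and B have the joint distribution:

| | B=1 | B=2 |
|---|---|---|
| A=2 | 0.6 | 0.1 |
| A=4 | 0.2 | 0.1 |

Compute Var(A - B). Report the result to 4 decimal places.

0.8400

E[A] = 2.6,  E[B] = 1.2,  E[AB] = 3.2
Var(A) = 7.6 − (2.6)² = 0.84;  Var(B) = 1.6 − (1.2)² = 0.16
Cov(A,B) = 3.2 − (2.6)(1.2) = 0.08
Var(A - B) = (1)²·0.84 + (-1)²·0.16 + 2·(1)·(-1)·0.08 = 0.84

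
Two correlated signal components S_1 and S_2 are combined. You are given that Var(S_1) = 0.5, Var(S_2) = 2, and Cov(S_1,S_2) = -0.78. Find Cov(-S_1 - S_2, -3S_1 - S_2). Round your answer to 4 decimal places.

0.3800

Cov(-S_1 - S_2, -3S_1 - S_2) = (-1)(-3)Var(S_1) + (-1)(-1)Var(S_2) + [(-1)(-1) + (-1)(-3)]Cov(S_1,S_2)
= 3·0.5 + 1·2 + 4·-0.78 = 0.38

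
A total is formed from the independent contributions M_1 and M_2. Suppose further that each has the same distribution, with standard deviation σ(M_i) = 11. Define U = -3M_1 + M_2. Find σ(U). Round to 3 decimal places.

Var(M_i) = (11)² = 121
By independence, Var(U) = (-3)²Var(M_1) + (1)²Var(M_2)
= (-3)²·121 + (1)²·121 = 1210
σ(U) = √1210 ≈ 34.785

34.785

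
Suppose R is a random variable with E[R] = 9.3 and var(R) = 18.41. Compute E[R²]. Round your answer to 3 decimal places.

104.900

E[R²] = var(R) + (E[R])² = 18.41 + (9.3)² = 104.9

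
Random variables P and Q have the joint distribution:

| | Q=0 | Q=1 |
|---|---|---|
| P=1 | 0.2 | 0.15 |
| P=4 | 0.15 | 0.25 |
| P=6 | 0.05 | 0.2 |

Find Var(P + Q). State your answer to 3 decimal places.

4.648

E[P] = 3.45,  E[Q] = 0.6,  E[PQ] = 2.35
Var(P) = 15.75 − (3.45)² = 3.8475;  Var(Q) = 0.6 − (0.6)² = 0.24
Cov(P,Q) = 2.35 − (3.45)(0.6) = 0.28
Var(P + Q) = (1)²·3.8475 + (1)²·0.24 + 2·(1)·(1)·0.28 = 4.6475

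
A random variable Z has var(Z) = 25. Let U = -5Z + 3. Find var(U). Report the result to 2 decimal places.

625.00

var(-5Z + 3) = (-5)²·var(Z) = 25·25 = 625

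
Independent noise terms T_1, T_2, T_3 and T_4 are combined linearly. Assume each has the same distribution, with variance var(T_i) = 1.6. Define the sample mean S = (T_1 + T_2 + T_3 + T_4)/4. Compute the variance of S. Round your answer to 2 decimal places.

By independence, var(S) = (0.25)²var(T_1) + (0.25)²var(T_2) + (0.25)²var(T_3) + (0.25)²var(T_4)
= (0.25)²·1.6 + (0.25)²·1.6 + (0.25)²·1.6 + (0.25)²·1.6 = 0.4

0.40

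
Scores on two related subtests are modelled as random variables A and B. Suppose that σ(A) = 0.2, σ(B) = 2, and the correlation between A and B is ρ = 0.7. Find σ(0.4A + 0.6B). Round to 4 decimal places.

V(A) = (0.2)² = 0.04;  V(B) = (2)² = 4
Cov(A,B) = ρ·σ(A)·σ(B) = 0.7·0.2·2 = 0.28
V(0.4A + 0.6B) = (0.4)²·V(A) + (0.6)²·V(B) + 2·(0.4)·(0.6)·Cov(A,B)
= 0.16·0.04 + 0.36·4 + 0.48·0.28 = 1.5808
σ(0.4A + 0.6B) = √1.5808 ≈ 1.2573

1.2573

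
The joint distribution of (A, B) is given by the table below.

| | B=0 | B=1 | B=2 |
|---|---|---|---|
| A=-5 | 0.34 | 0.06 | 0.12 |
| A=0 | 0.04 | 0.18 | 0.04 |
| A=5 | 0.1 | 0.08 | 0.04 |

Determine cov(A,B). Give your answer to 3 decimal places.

E[A] = -1.5,  E[B] = 0.72
E[AB] = -0.7
cov(A,B) = E[AB] − E[A]E[B] = -0.7 − (-1.5)(0.72) = 0.38

0.380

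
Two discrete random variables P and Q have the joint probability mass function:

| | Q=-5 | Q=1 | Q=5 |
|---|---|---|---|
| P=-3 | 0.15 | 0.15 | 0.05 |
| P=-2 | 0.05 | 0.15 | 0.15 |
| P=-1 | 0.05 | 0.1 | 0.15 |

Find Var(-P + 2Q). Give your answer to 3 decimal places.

55.028

E[P] = -2.05,  E[Q] = 0.9,  E[PQ] = -0.85
Var(P) = 4.85 − (-2.05)² = 0.6475;  Var(Q) = 15.4 − (0.9)² = 14.59
cov(P,Q) = -0.85 − (-2.05)(0.9) = 0.995
Var(-P + 2Q) = (-1)²·0.6475 + (2)²·14.59 + 2·(-1)·(2)·0.995 = 55.0275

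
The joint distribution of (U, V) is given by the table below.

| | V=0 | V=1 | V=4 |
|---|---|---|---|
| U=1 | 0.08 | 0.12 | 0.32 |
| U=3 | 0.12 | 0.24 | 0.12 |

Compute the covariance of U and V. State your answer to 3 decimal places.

E[U] = 1.96,  E[V] = 2.12
E[UV] = 3.56
Cov(U,V) = E[UV] − E[U]E[V] = 3.56 − (1.96)(2.12) = -0.5952

-0.595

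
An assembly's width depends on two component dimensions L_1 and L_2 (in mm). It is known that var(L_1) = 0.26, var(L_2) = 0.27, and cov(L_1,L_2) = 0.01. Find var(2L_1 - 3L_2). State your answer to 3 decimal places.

3.350

var(2L_1 - 3L_2) = (2)²·var(L_1) + (-3)²·var(L_2) + 2·(2)·(-3)·cov(L_1,L_2)
= 4·0.26 + 9·0.27 + -12·0.01 = 3.35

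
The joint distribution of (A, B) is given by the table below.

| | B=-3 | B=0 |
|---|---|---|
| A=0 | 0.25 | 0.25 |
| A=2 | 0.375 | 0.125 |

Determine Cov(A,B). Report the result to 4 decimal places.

E[A] = 1,  E[B] = -1.875
E[AB] = -2.25
Cov(A,B) = E[AB] − E[A]E[B] = -2.25 − (1)(-1.875) = -0.375

-0.3750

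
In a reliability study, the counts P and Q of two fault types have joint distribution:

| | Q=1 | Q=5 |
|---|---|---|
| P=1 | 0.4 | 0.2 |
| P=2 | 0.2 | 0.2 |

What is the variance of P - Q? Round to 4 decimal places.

3.7600

E[P] = 1.4,  E[Q] = 2.6,  E[PQ] = 3.8
V(P) = 2.2 − (1.4)² = 0.24;  V(Q) = 10.6 − (2.6)² = 3.84
Cov(P,Q) = 3.8 − (1.4)(2.6) = 0.16
V(P - Q) = (1)²·0.24 + (-1)²·3.84 + 2·(1)·(-1)·0.16 = 3.76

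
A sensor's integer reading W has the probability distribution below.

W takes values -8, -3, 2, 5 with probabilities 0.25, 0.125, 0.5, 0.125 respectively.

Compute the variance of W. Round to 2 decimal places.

E[W] = (-8)(0.25) + (-3)(0.125) + (2)(0.5) + (5)(0.125) = -0.75
E[W²] = (-8)²(0.25) + (-3)²(0.125) + (2)²(0.5) + (5)²(0.125) = 22.25
Var(W) = E[W²] − (E[W])² = 22.25 − (-0.75)² = 21.6875

21.69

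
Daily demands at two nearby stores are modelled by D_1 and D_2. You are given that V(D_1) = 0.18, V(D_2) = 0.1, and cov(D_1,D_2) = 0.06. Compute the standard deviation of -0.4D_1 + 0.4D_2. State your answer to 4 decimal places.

V(-0.4D_1 + 0.4D_2) = (-0.4)²·V(D_1) + (0.4)²·V(D_2) + 2·(-0.4)·(0.4)·cov(D_1,D_2)
= 0.16·0.18 + 0.16·0.1 + -0.32·0.06 = 0.0256
σ(-0.4D_1 + 0.4D_2) = √0.0256 ≈ 0.1600

0.1600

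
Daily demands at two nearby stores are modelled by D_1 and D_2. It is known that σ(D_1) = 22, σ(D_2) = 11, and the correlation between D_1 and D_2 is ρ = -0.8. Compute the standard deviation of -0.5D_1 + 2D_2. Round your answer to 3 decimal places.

Var(D_1) = (22)² = 484;  Var(D_2) = (11)² = 121
Cov(D_1,D_2) = ρ·σ(D_1)·σ(D_2) = -0.8·22·11 = -193.6
Var(-0.5D_1 + 2D_2) = (-0.5)²·Var(D_1) + (2)²·Var(D_2) + 2·(-0.5)·(2)·Cov(D_1,D_2)
= 0.25·484 + 4·121 + -2·-193.6 = 992.2
σ(-0.5D_1 + 2D_2) = √992.2 ≈ 31.499

31.499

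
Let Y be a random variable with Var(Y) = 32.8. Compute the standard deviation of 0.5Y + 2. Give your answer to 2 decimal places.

2.86

Var(0.5Y + 2) = (0.5)²·32.8 = 8.2
sd(0.5Y + 2) = √8.2 ≈ 2.86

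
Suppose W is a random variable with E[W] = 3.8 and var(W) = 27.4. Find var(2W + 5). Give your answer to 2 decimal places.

var(2W + 5) = (2)²·var(W) = 4·27.4 = 109.6

109.60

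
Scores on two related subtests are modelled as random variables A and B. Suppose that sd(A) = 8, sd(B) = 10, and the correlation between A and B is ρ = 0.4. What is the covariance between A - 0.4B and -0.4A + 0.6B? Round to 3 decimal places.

-25.280

Var(A) = (8)² = 64;  Var(B) = (10)² = 100
cov(A,B) = ρ·sd(A)·sd(B) = 0.4·8·10 = 32
cov(A - 0.4B, -0.4A + 0.6B) = (1)(-0.4)Var(A) + (-0.4)(0.6)Var(B) + [(1)(0.6) + (-0.4)(-0.4)]cov(A,B)
= -0.4·64 + -0.24·100 + 0.76·32 = -25.28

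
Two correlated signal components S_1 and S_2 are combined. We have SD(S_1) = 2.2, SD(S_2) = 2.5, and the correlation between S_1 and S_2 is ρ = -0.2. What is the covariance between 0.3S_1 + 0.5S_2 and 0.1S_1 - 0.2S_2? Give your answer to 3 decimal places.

-0.469

var(S_1) = (2.2)² = 4.84;  var(S_2) = (2.5)² = 6.25
Cov(S_1,S_2) = ρ·SD(S_1)·SD(S_2) = -0.2·2.2·2.5 = -1.1
Cov(0.3S_1 + 0.5S_2, 0.1S_1 - 0.2S_2) = (0.3)(0.1)var(S_1) + (0.5)(-0.2)var(S_2) + [(0.3)(-0.2) + (0.5)(0.1)]Cov(S_1,S_2)
= 0.03·4.84 + -0.1·6.25 + -0.01·-1.1 = -0.4688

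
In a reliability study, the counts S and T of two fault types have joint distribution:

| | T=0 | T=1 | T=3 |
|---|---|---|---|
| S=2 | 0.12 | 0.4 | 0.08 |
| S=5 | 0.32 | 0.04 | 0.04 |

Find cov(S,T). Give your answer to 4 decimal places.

E[S] = 3.2,  E[T] = 0.8
E[ST] = 2.08
cov(S,T) = E[ST] − E[S]E[T] = 2.08 − (3.2)(0.8) = -0.48

-0.4800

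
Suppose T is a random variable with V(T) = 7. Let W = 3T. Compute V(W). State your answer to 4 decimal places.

V(3T) = (3)²·V(T) = 9·7 = 63

63.0000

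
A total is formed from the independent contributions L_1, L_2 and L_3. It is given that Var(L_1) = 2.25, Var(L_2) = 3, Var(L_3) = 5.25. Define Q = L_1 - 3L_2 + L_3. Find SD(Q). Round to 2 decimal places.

5.87

By independence, Var(Q) = (1)²Var(L_1) + (-3)²Var(L_2) + (1)²Var(L_3)
= (1)²·2.25 + (-3)²·3 + (1)²·5.25 = 34.5
SD(Q) = √34.5 ≈ 5.87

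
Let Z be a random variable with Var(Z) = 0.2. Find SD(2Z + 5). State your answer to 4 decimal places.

Var(2Z + 5) = (2)²·0.2 = 0.8
SD(2Z + 5) = √0.8 ≈ 0.8944

0.8944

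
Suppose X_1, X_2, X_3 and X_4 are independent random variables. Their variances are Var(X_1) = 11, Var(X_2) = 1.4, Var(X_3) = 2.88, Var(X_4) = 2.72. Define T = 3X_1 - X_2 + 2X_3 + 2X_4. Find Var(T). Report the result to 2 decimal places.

By independence, Var(T) = (3)²Var(X_1) + (-1)²Var(X_2) + (2)²Var(X_3) + (2)²Var(X_4)
= (3)²·11 + (-1)²·1.4 + (2)²·2.88 + (2)²·2.72 = 122.8

122.80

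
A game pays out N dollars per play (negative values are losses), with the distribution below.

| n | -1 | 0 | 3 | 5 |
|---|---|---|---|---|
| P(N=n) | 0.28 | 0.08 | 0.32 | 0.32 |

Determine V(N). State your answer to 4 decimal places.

5.9616

E[N] = (-1)(0.28) + (0)(0.08) + (3)(0.32) + (5)(0.32) = 2.28
E[N²] = (-1)²(0.28) + (0)²(0.08) + (3)²(0.32) + (5)²(0.32) = 11.16
V(N) = E[N²] − (E[N])² = 11.16 − (2.28)² = 5.9616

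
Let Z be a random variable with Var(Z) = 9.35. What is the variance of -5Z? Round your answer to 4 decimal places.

Var(-5Z) = (-5)²·Var(Z) = 25·9.35 = 233.75

233.7500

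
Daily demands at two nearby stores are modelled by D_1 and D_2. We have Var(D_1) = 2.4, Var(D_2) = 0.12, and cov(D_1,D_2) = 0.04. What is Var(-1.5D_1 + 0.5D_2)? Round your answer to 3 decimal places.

5.370

Var(-1.5D_1 + 0.5D_2) = (-1.5)²·Var(D_1) + (0.5)²·Var(D_2) + 2·(-1.5)·(0.5)·cov(D_1,D_2)
= 2.25·2.4 + 0.25·0.12 + -1.5·0.04 = 5.37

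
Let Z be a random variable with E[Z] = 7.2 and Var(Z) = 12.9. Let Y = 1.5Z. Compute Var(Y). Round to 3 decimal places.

29.025

Var(1.5Z) = (1.5)²·Var(Z) = 2.25·12.9 = 29.025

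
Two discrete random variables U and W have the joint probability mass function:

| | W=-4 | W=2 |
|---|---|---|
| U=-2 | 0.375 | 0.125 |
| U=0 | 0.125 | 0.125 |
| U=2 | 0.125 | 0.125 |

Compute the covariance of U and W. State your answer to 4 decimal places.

E[U] = -0.5,  E[W] = -1.75
E[UW] = 2
Cov(U,W) = E[UW] − E[U]E[W] = 2 − (-0.5)(-1.75) = 1.125

1.1250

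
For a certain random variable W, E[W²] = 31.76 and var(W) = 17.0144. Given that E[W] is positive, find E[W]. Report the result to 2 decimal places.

3.84

(E[W])² = E[W²] − var(W) = 31.76 − 17.0144 = 14.7456
E[W] = √14.7456 = 3.84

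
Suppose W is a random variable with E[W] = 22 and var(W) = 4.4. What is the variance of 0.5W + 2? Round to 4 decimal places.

1.1000

var(0.5W + 2) = (0.5)²·var(W) = 0.25·4.4 = 1.1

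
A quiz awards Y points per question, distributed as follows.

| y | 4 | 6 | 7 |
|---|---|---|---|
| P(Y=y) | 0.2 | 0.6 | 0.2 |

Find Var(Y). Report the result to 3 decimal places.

0.960

E[Y] = (4)(0.2) + (6)(0.6) + (7)(0.2) = 5.8
E[Y²] = (4)²(0.2) + (6)²(0.6) + (7)²(0.2) = 34.6
Var(Y) = E[Y²] − (E[Y])² = 34.6 − (5.8)² = 0.96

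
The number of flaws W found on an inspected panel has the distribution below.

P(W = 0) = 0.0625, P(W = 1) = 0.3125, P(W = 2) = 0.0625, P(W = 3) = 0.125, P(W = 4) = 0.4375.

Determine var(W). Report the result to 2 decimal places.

E[W] = (0)(0.0625) + (1)(0.3125) + (2)(0.0625) + (3)(0.125) + (4)(0.4375) = 2.5625
E[W²] = (0)²(0.0625) + (1)²(0.3125) + (2)²(0.0625) + (3)²(0.125) + (4)²(0.4375) = 8.6875
var(W) = E[W²] − (E[W])² = 8.6875 − (2.5625)² = 2.12109375

2.12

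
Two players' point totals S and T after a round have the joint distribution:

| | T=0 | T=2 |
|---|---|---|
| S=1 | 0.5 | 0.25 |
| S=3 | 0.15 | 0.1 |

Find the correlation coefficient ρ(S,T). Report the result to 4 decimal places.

E[S] = 1.5,  E[T] = 0.7
E[ST] = 1.1
Cov(S,T) = E[ST] − E[S]E[T] = 1.1 − (1.5)(0.7) = 0.05
var(S) = 0.75,  var(T) = 0.91
ρ = 0.05 / √(0.75·0.91) ≈ 0.0605

0.0605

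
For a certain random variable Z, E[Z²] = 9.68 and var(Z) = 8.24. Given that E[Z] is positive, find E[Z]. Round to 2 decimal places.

(E[Z])² = E[Z²] − var(Z) = 9.68 − 8.24 = 1.44
E[Z] = √1.44 = 1.2

1.20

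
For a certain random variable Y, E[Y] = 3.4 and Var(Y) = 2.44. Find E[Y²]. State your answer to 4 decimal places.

14.0000

E[Y²] = Var(Y) + (E[Y])² = 2.44 + (3.4)² = 14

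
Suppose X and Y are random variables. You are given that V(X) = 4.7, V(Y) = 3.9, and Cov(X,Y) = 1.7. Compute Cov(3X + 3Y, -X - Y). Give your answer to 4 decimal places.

Cov(3X + 3Y, -X - Y) = (3)(-1)V(X) + (3)(-1)V(Y) + [(3)(-1) + (3)(-1)]Cov(X,Y)
= -3·4.7 + -3·3.9 + -6·1.7 = -36

-36.0000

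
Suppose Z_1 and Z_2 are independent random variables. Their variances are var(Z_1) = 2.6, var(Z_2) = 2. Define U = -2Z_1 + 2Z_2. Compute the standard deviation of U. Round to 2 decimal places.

4.29

By independence, var(U) = (-2)²var(Z_1) + (2)²var(Z_2)
= (-2)²·2.6 + (2)²·2 = 18.4
SD(U) = √18.4 ≈ 4.29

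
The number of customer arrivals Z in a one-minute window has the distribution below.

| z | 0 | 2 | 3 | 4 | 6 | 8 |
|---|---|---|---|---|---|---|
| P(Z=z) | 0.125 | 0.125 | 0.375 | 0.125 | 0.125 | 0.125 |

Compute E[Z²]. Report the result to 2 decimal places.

E[Z²] = (0)²(0.125) + (2)²(0.125) + (3)²(0.375) + (4)²(0.125) + (6)²(0.125) + (8)²(0.125) = 18.375

18.38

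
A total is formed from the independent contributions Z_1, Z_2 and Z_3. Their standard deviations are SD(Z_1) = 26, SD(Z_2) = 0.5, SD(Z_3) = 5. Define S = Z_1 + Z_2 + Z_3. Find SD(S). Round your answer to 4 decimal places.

26.4811

var(Z_1) = 676, var(Z_2) = 0.25, var(Z_3) = 25
By independence, var(S) = (1)²var(Z_1) + (1)²var(Z_2) + (1)²var(Z_3)
= (1)²·676 + (1)²·0.25 + (1)²·25 = 701.25
SD(S) = √701.25 ≈ 26.4811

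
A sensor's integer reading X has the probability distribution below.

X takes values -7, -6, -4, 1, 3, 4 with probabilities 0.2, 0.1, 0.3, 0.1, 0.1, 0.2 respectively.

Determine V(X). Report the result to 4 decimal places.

E[X] = (-7)(0.2) + (-6)(0.1) + (-4)(0.3) + (1)(0.1) + (3)(0.1) + (4)(0.2) = -2
E[X²] = (-7)²(0.2) + (-6)²(0.1) + (-4)²(0.3) + (1)²(0.1) + (3)²(0.1) + (4)²(0.2) = 22.4
V(X) = E[X²] − (E[X])² = 22.4 − (-2)² = 18.4

18.4000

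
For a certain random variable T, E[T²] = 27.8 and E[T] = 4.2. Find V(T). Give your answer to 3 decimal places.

V(T) = 27.8 − (4.2)² = 10.16

10.160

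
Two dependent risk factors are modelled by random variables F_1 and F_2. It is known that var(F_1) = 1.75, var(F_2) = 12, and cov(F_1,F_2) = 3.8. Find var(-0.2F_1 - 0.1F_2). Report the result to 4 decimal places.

var(-0.2F_1 - 0.1F_2) = (-0.2)²·var(F_1) + (-0.1)²·var(F_2) + 2·(-0.2)·(-0.1)·cov(F_1,F_2)
= 0.04·1.75 + 0.01·12 + 0.04·3.8 = 0.342

0.3420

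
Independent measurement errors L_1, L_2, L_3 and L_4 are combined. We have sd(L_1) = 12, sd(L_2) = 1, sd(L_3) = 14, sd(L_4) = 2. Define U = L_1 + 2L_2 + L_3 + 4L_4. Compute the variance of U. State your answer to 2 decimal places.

Var(L_1) = 144, Var(L_2) = 1, Var(L_3) = 196, Var(L_4) = 4
By independence, Var(U) = (1)²Var(L_1) + (2)²Var(L_2) + (1)²Var(L_3) + (4)²Var(L_4)
= (1)²·144 + (2)²·1 + (1)²·196 + (4)²·4 = 408

408.00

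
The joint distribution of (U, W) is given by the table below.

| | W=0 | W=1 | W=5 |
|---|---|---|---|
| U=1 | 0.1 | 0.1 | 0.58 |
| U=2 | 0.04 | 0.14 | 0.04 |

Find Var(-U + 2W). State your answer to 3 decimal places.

E[U] = 1.22,  E[W] = 3.34,  E[UW] = 3.68
Var(U) = 1.66 − (1.22)² = 0.1716;  Var(W) = 15.74 − (3.34)² = 4.5844
Cov(U,W) = 3.68 − (1.22)(3.34) = -0.3948
Var(-U + 2W) = (-1)²·0.1716 + (2)²·4.5844 + 2·(-1)·(2)·-0.3948 = 20.0884

20.088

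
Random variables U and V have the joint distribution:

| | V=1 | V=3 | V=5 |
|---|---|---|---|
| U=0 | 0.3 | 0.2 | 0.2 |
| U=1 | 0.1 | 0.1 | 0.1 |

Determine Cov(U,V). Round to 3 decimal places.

E[U] = 0.3,  E[V] = 2.8
E[UV] = 0.9
Cov(U,V) = E[UV] − E[U]E[V] = 0.9 − (0.3)(2.8) = 0.06

0.060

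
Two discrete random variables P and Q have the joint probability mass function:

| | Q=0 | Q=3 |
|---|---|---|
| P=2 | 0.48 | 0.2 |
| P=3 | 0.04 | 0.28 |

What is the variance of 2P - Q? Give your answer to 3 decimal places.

1.600

E[P] = 2.32,  E[Q] = 1.44,  E[PQ] = 3.72
var(P) = 5.6 − (2.32)² = 0.2176;  var(Q) = 4.32 − (1.44)² = 2.2464
cov(P,Q) = 3.72 − (2.32)(1.44) = 0.3792
var(2P - Q) = (2)²·0.2176 + (-1)²·2.2464 + 2·(2)·(-1)·0.3792 = 1.6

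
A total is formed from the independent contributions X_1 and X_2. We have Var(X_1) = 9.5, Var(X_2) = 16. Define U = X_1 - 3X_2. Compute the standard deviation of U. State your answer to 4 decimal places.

By independence, Var(U) = (1)²Var(X_1) + (-3)²Var(X_2)
= (1)²·9.5 + (-3)²·16 = 153.5
SD(U) = √153.5 ≈ 12.3895

12.3895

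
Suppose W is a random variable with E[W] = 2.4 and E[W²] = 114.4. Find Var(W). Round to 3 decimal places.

108.640

Var(W) = 114.4 − (2.4)² = 108.64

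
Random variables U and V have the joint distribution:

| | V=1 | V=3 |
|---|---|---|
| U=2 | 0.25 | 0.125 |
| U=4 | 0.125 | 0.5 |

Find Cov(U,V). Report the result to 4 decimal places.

0.4375

E[U] = 3.25,  E[V] = 2.25
E[UV] = 7.75
Cov(U,V) = E[UV] − E[U]E[V] = 7.75 − (3.25)(2.25) = 0.4375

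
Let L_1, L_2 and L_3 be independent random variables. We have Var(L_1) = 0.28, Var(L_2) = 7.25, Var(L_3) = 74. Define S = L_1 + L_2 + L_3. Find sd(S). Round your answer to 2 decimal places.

By independence, Var(S) = (1)²Var(L_1) + (1)²Var(L_2) + (1)²Var(L_3)
= (1)²·0.28 + (1)²·7.25 + (1)²·74 = 81.53
sd(S) = √81.53 ≈ 9.03

9.03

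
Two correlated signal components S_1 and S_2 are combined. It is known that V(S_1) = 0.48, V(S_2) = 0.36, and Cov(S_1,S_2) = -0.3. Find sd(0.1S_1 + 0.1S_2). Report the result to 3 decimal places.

0.049

V(0.1S_1 + 0.1S_2) = (0.1)²·V(S_1) + (0.1)²·V(S_2) + 2·(0.1)·(0.1)·Cov(S_1,S_2)
= 0.01·0.48 + 0.01·0.36 + 0.02·-0.3 = 0.0024
sd(0.1S_1 + 0.1S_2) = √0.0024 ≈ 0.049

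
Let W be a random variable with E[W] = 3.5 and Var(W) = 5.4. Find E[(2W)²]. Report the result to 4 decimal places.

70.6000

E[2W] = 2·3.5 = 7
Var(2W) = (2)²·5.4 = 21.6
E[(2W)²] = Var((2W)) + (E[(2W)])² = 21.6 + (7)² = 70.6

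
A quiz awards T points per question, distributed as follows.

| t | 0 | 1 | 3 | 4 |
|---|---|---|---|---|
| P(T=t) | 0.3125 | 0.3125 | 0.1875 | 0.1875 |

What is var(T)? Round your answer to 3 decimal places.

2.359

E[T] = (0)(0.3125) + (1)(0.3125) + (3)(0.1875) + (4)(0.1875) = 1.625
E[T²] = (0)²(0.3125) + (1)²(0.3125) + (3)²(0.1875) + (4)²(0.1875) = 5
var(T) = E[T²] − (E[T])² = 5 − (1.625)² = 2.359375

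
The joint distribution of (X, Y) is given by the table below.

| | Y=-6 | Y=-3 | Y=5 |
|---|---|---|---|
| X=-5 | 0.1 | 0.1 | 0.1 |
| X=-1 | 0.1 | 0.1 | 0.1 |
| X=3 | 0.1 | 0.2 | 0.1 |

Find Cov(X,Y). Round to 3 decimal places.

-0.600

E[X] = -0.6,  E[Y] = -1.5
E[XY] = 0.3
Cov(X,Y) = E[XY] − E[X]E[Y] = 0.3 − (-0.6)(-1.5) = -0.6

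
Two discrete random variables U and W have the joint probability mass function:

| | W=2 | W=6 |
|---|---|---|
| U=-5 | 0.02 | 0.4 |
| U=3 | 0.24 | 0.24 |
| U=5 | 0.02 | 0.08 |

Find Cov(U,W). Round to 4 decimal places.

E[U] = -0.16,  E[W] = 4.88
E[UW] = -3.84
Cov(U,W) = E[UW] − E[U]E[W] = -3.84 − (-0.16)(4.88) = -3.0592

-3.0592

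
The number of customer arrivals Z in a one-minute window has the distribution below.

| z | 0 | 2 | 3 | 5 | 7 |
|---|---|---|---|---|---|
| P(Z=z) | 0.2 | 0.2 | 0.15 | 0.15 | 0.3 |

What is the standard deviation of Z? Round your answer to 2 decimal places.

2.63

E[Z] = (0)(0.2) + (2)(0.2) + (3)(0.15) + (5)(0.15) + (7)(0.3) = 3.7
E[Z²] = (0)²(0.2) + (2)²(0.2) + (3)²(0.15) + (5)²(0.15) + (7)²(0.3) = 20.6
var(Z) = E[Z²] − (E[Z])² = 20.6 − (3.7)² = 6.91
SD(Z) = √6.91 ≈ 2.63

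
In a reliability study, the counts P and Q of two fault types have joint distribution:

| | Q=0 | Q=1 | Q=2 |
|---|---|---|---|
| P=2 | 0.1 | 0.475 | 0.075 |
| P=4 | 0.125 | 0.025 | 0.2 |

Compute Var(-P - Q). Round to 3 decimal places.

1.638

E[P] = 2.7,  E[Q] = 1.05,  E[PQ] = 2.95
Var(P) = 8.2 − (2.7)² = 0.91;  Var(Q) = 1.6 − (1.05)² = 0.4975
Cov(P,Q) = 2.95 − (2.7)(1.05) = 0.115
Var(-P - Q) = (-1)²·0.91 + (-1)²·0.4975 + 2·(-1)·(-1)·0.115 = 1.6375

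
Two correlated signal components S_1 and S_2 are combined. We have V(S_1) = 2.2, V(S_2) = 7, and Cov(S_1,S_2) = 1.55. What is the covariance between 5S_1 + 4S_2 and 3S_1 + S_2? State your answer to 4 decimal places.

Cov(5S_1 + 4S_2, 3S_1 + S_2) = (5)(3)V(S_1) + (4)(1)V(S_2) + [(5)(1) + (4)(3)]Cov(S_1,S_2)
= 15·2.2 + 4·7 + 17·1.55 = 87.35

87.3500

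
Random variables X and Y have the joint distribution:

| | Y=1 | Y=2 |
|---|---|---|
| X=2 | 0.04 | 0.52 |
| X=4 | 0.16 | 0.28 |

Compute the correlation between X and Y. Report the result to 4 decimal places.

E[X] = 2.88,  E[Y] = 1.8
E[XY] = 5.04
Cov(X,Y) = E[XY] − E[X]E[Y] = 5.04 − (2.88)(1.8) = -0.144
V(X) = 0.9856,  V(Y) = 0.16
ρ = -0.144 / √(0.9856·0.16) ≈ -0.3626

-0.3626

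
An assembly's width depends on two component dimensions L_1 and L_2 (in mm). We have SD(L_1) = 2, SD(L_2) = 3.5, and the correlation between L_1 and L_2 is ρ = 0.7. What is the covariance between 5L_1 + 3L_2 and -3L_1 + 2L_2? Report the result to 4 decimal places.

18.4000

Var(L_1) = (2)² = 4;  Var(L_2) = (3.5)² = 12.25
cov(L_1,L_2) = ρ·SD(L_1)·SD(L_2) = 0.7·2·3.5 = 4.9
cov(5L_1 + 3L_2, -3L_1 + 2L_2) = (5)(-3)Var(L_1) + (3)(2)Var(L_2) + [(5)(2) + (3)(-3)]cov(L_1,L_2)
= -15·4 + 6·12.25 + 1·4.9 = 18.4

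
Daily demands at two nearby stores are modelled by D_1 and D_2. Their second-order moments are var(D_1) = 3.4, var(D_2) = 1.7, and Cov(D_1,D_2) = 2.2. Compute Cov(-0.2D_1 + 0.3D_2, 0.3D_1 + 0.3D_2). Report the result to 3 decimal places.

Cov(-0.2D_1 + 0.3D_2, 0.3D_1 + 0.3D_2) = (-0.2)(0.3)var(D_1) + (0.3)(0.3)var(D_2) + [(-0.2)(0.3) + (0.3)(0.3)]Cov(D_1,D_2)
= -0.06·3.4 + 0.09·1.7 + 0.03·2.2 = 0.015

0.015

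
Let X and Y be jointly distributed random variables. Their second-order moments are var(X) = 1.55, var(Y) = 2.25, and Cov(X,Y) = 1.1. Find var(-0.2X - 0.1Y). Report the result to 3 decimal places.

0.129

var(-0.2X - 0.1Y) = (-0.2)²·var(X) + (-0.1)²·var(Y) + 2·(-0.2)·(-0.1)·Cov(X,Y)
= 0.04·1.55 + 0.01·2.25 + 0.04·1.1 = 0.1285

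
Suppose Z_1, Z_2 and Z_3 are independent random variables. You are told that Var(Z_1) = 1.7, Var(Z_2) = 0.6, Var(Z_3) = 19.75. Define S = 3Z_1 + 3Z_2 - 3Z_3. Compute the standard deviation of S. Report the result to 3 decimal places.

14.087

By independence, Var(S) = (3)²Var(Z_1) + (3)²Var(Z_2) + (-3)²Var(Z_3)
= (3)²·1.7 + (3)²·0.6 + (-3)²·19.75 = 198.45
SD(S) = √198.45 ≈ 14.087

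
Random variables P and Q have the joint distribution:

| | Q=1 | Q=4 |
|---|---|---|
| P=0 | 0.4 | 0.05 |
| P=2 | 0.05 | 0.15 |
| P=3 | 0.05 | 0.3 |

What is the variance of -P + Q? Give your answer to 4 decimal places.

E[P] = 1.45,  E[Q] = 2.5,  E[PQ] = 5.05
var(P) = 3.95 − (1.45)² = 1.8475;  var(Q) = 8.5 − (2.5)² = 2.25
Cov(P,Q) = 5.05 − (1.45)(2.5) = 1.425
var(-P + Q) = (-1)²·1.8475 + (1)²·2.25 + 2·(-1)·(1)·1.425 = 1.2475

1.2475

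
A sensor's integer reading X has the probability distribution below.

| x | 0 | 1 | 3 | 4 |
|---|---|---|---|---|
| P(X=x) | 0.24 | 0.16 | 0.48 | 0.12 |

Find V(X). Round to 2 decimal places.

E[X] = (0)(0.24) + (1)(0.16) + (3)(0.48) + (4)(0.12) = 2.08
E[X²] = (0)²(0.24) + (1)²(0.16) + (3)²(0.48) + (4)²(0.12) = 6.4
V(X) = E[X²] − (E[X])² = 6.4 − (2.08)² = 2.0736

2.07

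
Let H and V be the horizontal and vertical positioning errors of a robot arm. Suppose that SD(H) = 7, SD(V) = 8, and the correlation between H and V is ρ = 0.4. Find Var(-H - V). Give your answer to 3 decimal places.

157.800

Var(H) = (7)² = 49;  Var(V) = (8)² = 64
Cov(H,V) = ρ·SD(H)·SD(V) = 0.4·7·8 = 22.4
Var(-H - V) = (-1)²·Var(H) + (-1)²·Var(V) + 2·(-1)·(-1)·Cov(H,V)
= 1·49 + 1·64 + 2·22.4 = 157.8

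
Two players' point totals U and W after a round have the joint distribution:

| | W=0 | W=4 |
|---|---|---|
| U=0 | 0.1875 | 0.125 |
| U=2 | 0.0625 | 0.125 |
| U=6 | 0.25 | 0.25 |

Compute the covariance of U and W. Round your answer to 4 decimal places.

0.2500

E[U] = 3.375,  E[W] = 2
E[UW] = 7
Cov(U,W) = E[UW] − E[U]E[W] = 7 − (3.375)(2) = 0.25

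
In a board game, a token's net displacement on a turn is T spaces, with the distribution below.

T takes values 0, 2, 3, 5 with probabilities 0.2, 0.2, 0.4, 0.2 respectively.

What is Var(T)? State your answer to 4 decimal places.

2.6400

E[T] = (0)(0.2) + (2)(0.2) + (3)(0.4) + (5)(0.2) = 2.6
E[T²] = (0)²(0.2) + (2)²(0.2) + (3)²(0.4) + (5)²(0.2) = 9.4
Var(T) = E[T²] − (E[T])² = 9.4 − (2.6)² = 2.64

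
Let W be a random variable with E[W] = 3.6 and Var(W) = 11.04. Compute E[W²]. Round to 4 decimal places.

E[W²] = Var(W) + (E[W])² = 11.04 + (3.6)² = 24

24.0000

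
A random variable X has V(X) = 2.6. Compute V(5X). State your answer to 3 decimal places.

65.000

V(5X) = (5)²·V(X) = 25·2.6 = 65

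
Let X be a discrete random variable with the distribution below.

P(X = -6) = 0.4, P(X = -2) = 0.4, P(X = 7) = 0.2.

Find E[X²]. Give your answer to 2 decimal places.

25.80

E[X²] = (-6)²(0.4) + (-2)²(0.4) + (7)²(0.2) = 25.8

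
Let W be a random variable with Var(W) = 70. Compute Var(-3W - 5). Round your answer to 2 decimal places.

630.00

Var(-3W - 5) = (-3)²·Var(W) = 9·70 = 630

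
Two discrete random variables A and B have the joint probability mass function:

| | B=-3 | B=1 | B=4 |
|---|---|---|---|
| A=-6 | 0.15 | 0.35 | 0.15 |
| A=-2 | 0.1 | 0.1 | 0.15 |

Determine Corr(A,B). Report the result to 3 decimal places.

E[A] = -4.6,  E[B] = 0.9
E[AB] = -3.8
cov(A,B) = E[AB] − E[A]E[B] = -3.8 − (-4.6)(0.9) = 0.34
V(A) = 3.64,  V(B) = 6.69
ρ = 0.34 / √(3.64·6.69) ≈ 0.069

0.069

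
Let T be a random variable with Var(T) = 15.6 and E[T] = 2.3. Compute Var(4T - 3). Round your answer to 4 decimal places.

Var(4T - 3) = (4)²·Var(T) = 16·15.6 = 249.6

249.6000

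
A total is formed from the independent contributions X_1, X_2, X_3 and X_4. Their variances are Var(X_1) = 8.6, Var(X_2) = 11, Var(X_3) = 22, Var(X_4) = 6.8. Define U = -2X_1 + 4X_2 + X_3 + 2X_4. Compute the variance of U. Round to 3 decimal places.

259.600

By independence, Var(U) = (-2)²Var(X_1) + (4)²Var(X_2) + (1)²Var(X_3) + (2)²Var(X_4)
= (-2)²·8.6 + (4)²·11 + (1)²·22 + (2)²·6.8 = 259.6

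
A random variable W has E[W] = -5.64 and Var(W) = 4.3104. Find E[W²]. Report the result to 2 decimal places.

36.12

E[W²] = Var(W) + (E[W])² = 4.3104 + (-5.64)² = 36.12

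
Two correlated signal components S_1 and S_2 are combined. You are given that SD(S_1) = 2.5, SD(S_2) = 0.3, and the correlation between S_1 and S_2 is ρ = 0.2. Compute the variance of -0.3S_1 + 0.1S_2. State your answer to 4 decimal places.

Var(S_1) = (2.5)² = 6.25;  Var(S_2) = (0.3)² = 0.09
Cov(S_1,S_2) = ρ·SD(S_1)·SD(S_2) = 0.2·2.5·0.3 = 0.15
Var(-0.3S_1 + 0.1S_2) = (-0.3)²·Var(S_1) + (0.1)²·Var(S_2) + 2·(-0.3)·(0.1)·Cov(S_1,S_2)
= 0.09·6.25 + 0.01·0.09 + -0.06·0.15 = 0.5544

0.5544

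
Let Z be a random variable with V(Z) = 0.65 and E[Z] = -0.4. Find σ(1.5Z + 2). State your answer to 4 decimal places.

1.2093

V(1.5Z + 2) = (1.5)²·0.65 = 1.4625
σ(1.5Z + 2) = √1.4625 ≈ 1.2093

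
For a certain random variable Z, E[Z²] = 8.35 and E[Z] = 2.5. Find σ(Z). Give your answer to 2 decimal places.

Var(Z) = 8.35 − (2.5)² = 2.1
σ(Z) = √2.1 ≈ 1.45

1.45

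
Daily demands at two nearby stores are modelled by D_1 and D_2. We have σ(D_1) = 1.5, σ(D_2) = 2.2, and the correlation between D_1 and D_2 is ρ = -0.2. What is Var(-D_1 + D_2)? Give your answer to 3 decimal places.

Var(D_1) = (1.5)² = 2.25;  Var(D_2) = (2.2)² = 4.84
cov(D_1,D_2) = ρ·σ(D_1)·σ(D_2) = -0.2·1.5·2.2 = -0.66
Var(-D_1 + D_2) = (-1)²·Var(D_1) + (1)²·Var(D_2) + 2·(-1)·(1)·cov(D_1,D_2)
= 1·2.25 + 1·4.84 + -2·-0.66 = 8.41

8.410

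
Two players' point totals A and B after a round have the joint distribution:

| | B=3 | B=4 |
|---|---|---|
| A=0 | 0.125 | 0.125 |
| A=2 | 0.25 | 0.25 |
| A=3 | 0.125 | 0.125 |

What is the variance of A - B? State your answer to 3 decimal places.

E[A] = 1.75,  E[B] = 3.5,  E[AB] = 6.125
Var(A) = 4.25 − (1.75)² = 1.1875;  Var(B) = 12.5 − (3.5)² = 0.25
cov(A,B) = 6.125 − (1.75)(3.5) = 0
Var(A - B) = (1)²·1.1875 + (-1)²·0.25 + 2·(1)·(-1)·0 = 1.4375

1.438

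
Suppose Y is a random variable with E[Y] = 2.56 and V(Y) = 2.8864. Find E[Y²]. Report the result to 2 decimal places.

9.44

E[Y²] = V(Y) + (E[Y])² = 2.8864 + (2.56)² = 9.44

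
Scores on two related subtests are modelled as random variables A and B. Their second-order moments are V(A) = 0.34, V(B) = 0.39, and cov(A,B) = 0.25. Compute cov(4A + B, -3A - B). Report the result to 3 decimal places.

-6.220

cov(4A + B, -3A - B) = (4)(-3)V(A) + (1)(-1)V(B) + [(4)(-1) + (1)(-3)]cov(A,B)
= -12·0.34 + -1·0.39 + -7·0.25 = -6.22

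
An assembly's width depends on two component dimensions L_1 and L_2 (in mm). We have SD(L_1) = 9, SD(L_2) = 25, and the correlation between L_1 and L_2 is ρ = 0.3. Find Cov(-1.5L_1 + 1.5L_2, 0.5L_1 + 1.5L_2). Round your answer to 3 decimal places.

V(L_1) = (9)² = 81;  V(L_2) = (25)² = 625
Cov(L_1,L_2) = ρ·SD(L_1)·SD(L_2) = 0.3·9·25 = 67.5
Cov(-1.5L_1 + 1.5L_2, 0.5L_1 + 1.5L_2) = (-1.5)(0.5)V(L_1) + (1.5)(1.5)V(L_2) + [(-1.5)(1.5) + (1.5)(0.5)]Cov(L_1,L_2)
= -0.75·81 + 2.25·625 + -1.5·67.5 = 1244.25

1244.250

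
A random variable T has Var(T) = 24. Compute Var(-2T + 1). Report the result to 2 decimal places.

Var(-2T + 1) = (-2)²·Var(T) = 4·24 = 96

96.00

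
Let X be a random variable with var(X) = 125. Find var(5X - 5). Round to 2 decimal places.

3125.00

var(5X - 5) = (5)²·var(X) = 25·125 = 3125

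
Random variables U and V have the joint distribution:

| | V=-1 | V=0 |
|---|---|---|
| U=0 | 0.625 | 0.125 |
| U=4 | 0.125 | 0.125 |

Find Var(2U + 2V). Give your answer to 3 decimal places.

14.750

E[U] = 1,  E[V] = -0.75,  E[UV] = -0.5
Var(U) = 4 − (1)² = 3;  Var(V) = 0.75 − (-0.75)² = 0.1875
cov(U,V) = -0.5 − (1)(-0.75) = 0.25
Var(2U + 2V) = (2)²·3 + (2)²·0.1875 + 2·(2)·(2)·0.25 = 14.75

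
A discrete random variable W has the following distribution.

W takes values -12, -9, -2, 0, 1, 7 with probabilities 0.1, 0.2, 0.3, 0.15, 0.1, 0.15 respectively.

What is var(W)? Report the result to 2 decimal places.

33.25

E[W] = (-12)(0.1) + (-9)(0.2) + (-2)(0.3) + (0)(0.15) + (1)(0.1) + (7)(0.15) = -2.45
E[W²] = (-12)²(0.1) + (-9)²(0.2) + (-2)²(0.3) + (0)²(0.15) + (1)²(0.1) + (7)²(0.15) = 39.25
var(W) = E[W²] − (E[W])² = 39.25 − (-2.45)² = 33.2475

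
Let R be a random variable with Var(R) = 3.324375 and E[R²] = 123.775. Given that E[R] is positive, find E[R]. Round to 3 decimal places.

10.975

(E[R])² = E[R²] − Var(R) = 123.775 − 3.324375 = 120.450625
E[R] = √120.450625 = 10.975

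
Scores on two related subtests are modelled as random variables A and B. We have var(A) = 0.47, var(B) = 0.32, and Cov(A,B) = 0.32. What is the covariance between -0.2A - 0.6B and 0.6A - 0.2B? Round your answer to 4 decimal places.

-0.1204

Cov(-0.2A - 0.6B, 0.6A - 0.2B) = (-0.2)(0.6)var(A) + (-0.6)(-0.2)var(B) + [(-0.2)(-0.2) + (-0.6)(0.6)]Cov(A,B)
= -0.12·0.47 + 0.12·0.32 + -0.32·0.32 = -0.1204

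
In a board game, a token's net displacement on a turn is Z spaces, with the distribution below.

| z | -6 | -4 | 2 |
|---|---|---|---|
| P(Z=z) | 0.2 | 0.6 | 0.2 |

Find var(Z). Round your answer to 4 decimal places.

E[Z] = (-6)(0.2) + (-4)(0.6) + (2)(0.2) = -3.2
E[Z²] = (-6)²(0.2) + (-4)²(0.6) + (2)²(0.2) = 17.6
var(Z) = E[Z²] − (E[Z])² = 17.6 − (-3.2)² = 7.36

7.3600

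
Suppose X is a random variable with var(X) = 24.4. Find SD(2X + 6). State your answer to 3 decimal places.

var(2X + 6) = (2)²·24.4 = 97.6
SD(2X + 6) = √97.6 ≈ 9.879

9.879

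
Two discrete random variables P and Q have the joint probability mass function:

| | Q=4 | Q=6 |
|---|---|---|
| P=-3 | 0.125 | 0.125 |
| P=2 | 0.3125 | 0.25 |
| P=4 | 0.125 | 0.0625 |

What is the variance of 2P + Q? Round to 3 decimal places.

E[P] = 1.125,  E[Q] = 4.875,  E[PQ] = 5.25
var(P) = 7.5 − (1.125)² = 6.234375;  var(Q) = 24.75 − (4.875)² = 0.984375
cov(P,Q) = 5.25 − (1.125)(4.875) = -0.234375
var(2P + Q) = (2)²·6.234375 + (1)²·0.984375 + 2·(2)·(1)·-0.234375 = 24.984375

24.984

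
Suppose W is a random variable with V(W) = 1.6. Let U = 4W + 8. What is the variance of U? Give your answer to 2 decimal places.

25.60

V(4W + 8) = (4)²·V(W) = 16·1.6 = 25.6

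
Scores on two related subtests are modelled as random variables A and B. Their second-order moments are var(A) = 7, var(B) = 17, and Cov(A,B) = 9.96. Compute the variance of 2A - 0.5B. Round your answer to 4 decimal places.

12.3300

var(2A - 0.5B) = (2)²·var(A) + (-0.5)²·var(B) + 2·(2)·(-0.5)·Cov(A,B)
= 4·7 + 0.25·17 + -2·9.96 = 12.33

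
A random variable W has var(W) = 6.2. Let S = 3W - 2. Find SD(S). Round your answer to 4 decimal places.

var(3W - 2) = (3)²·6.2 = 55.8
SD(S) = √55.8 ≈ 7.4699

7.4699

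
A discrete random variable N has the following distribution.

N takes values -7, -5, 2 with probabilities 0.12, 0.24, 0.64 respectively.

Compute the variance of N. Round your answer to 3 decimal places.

E[N] = (-7)(0.12) + (-5)(0.24) + (2)(0.64) = -0.76
E[N²] = (-7)²(0.12) + (-5)²(0.24) + (2)²(0.64) = 14.44
var(N) = E[N²] − (E[N])² = 14.44 − (-0.76)² = 13.8624

13.862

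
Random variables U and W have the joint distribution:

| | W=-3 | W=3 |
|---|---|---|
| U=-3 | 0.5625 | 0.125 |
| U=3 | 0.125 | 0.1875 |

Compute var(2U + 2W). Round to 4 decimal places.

87.7500

E[U] = -1.125,  E[W] = -1.125,  E[UW] = 4.5
var(U) = 9 − (-1.125)² = 7.734375;  var(W) = 9 − (-1.125)² = 7.734375
Cov(U,W) = 4.5 − (-1.125)(-1.125) = 3.234375
var(2U + 2W) = (2)²·7.734375 + (2)²·7.734375 + 2·(2)·(2)·3.234375 = 87.75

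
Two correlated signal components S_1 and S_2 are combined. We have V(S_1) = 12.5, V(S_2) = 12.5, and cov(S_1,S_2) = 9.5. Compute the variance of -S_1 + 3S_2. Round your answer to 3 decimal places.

68.000

V(-S_1 + 3S_2) = (-1)²·V(S_1) + (3)²·V(S_2) + 2·(-1)·(3)·cov(S_1,S_2)
= 1·12.5 + 9·12.5 + -6·9.5 = 68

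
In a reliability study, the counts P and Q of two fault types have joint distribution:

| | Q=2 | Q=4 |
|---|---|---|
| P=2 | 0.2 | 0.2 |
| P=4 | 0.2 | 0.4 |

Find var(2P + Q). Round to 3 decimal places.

5.440

E[P] = 3.2,  E[Q] = 3.2,  E[PQ] = 10.4
var(P) = 11.2 − (3.2)² = 0.96;  var(Q) = 11.2 − (3.2)² = 0.96
Cov(P,Q) = 10.4 − (3.2)(3.2) = 0.16
var(2P + Q) = (2)²·0.96 + (1)²·0.96 + 2·(2)·(1)·0.16 = 5.44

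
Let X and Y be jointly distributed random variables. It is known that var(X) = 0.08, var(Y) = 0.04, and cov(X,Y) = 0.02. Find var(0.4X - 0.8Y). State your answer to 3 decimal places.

0.026

var(0.4X - 0.8Y) = (0.4)²·var(X) + (-0.8)²·var(Y) + 2·(0.4)·(-0.8)·cov(X,Y)
= 0.16·0.08 + 0.64·0.04 + -0.64·0.02 = 0.0256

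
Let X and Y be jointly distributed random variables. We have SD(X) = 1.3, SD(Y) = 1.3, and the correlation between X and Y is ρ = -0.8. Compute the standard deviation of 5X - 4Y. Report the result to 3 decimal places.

11.107

V(X) = (1.3)² = 1.69;  V(Y) = (1.3)² = 1.69
Cov(X,Y) = ρ·SD(X)·SD(Y) = -0.8·1.3·1.3 = -1.352
V(5X - 4Y) = (5)²·V(X) + (-4)²·V(Y) + 2·(5)·(-4)·Cov(X,Y)
= 25·1.69 + 16·1.69 + -40·-1.352 = 123.37
SD(5X - 4Y) = √123.37 ≈ 11.107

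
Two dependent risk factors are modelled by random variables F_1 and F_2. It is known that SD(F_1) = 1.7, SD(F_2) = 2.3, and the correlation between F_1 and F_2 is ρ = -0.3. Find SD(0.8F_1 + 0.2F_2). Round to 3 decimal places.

1.298

Var(F_1) = (1.7)² = 2.89;  Var(F_2) = (2.3)² = 5.29
Cov(F_1,F_2) = ρ·SD(F_1)·SD(F_2) = -0.3·1.7·2.3 = -1.173
Var(0.8F_1 + 0.2F_2) = (0.8)²·Var(F_1) + (0.2)²·Var(F_2) + 2·(0.8)·(0.2)·Cov(F_1,F_2)
= 0.64·2.89 + 0.04·5.29 + 0.32·-1.173 = 1.68584
SD(0.8F_1 + 0.2F_2) = √1.68584 ≈ 1.298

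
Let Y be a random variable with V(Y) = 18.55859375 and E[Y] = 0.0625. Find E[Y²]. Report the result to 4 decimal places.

E[Y²] = V(Y) + (E[Y])² = 18.55859375 + (0.0625)² = 18.5625

18.5625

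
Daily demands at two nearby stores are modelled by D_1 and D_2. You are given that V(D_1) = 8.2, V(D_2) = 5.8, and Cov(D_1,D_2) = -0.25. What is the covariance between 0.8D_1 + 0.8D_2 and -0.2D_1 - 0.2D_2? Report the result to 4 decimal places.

Cov(0.8D_1 + 0.8D_2, -0.2D_1 - 0.2D_2) = (0.8)(-0.2)V(D_1) + (0.8)(-0.2)V(D_2) + [(0.8)(-0.2) + (0.8)(-0.2)]Cov(D_1,D_2)
= -0.16·8.2 + -0.16·5.8 + -0.32·-0.25 = -2.16

-2.1600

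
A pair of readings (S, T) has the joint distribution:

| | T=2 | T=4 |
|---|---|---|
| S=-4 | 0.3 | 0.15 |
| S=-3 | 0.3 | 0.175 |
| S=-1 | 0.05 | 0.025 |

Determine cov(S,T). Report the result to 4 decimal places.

0.0100

E[S] = -3.3,  E[T] = 2.7
E[ST] = -8.9
cov(S,T) = E[ST] − E[S]E[T] = -8.9 − (-3.3)(2.7) = 0.01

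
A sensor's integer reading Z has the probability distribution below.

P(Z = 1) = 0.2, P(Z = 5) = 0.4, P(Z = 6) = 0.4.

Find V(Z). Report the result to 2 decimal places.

E[Z] = (1)(0.2) + (5)(0.4) + (6)(0.4) = 4.6
E[Z²] = (1)²(0.2) + (5)²(0.4) + (6)²(0.4) = 24.6
V(Z) = E[Z²] − (E[Z])² = 24.6 − (4.6)² = 3.44

3.44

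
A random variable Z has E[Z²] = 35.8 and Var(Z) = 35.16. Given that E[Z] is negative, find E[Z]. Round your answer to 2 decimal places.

-0.80

(E[Z])² = E[Z²] − Var(Z) = 35.8 − 35.16 = 0.64
E[Z] = −√0.64 = -0.8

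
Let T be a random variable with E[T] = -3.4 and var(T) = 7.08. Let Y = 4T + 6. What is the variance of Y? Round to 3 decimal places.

113.280

var(4T + 6) = (4)²·var(T) = 16·7.08 = 113.28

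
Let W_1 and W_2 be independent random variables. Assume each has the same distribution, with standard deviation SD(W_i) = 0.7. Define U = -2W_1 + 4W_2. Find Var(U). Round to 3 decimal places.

9.800

Var(W_i) = (0.7)² = 0.49
By independence, Var(U) = (-2)²Var(W_1) + (4)²Var(W_2)
= (-2)²·0.49 + (4)²·0.49 = 9.8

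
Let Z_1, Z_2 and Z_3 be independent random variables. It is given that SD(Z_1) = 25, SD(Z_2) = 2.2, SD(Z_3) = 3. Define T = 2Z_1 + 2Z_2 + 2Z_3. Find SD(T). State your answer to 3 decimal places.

50.551

V(Z_1) = 625, V(Z_2) = 4.84, V(Z_3) = 9
By independence, V(T) = (2)²V(Z_1) + (2)²V(Z_2) + (2)²V(Z_3)
= (2)²·625 + (2)²·4.84 + (2)²·9 = 2555.36
SD(T) = √2555.36 ≈ 50.551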